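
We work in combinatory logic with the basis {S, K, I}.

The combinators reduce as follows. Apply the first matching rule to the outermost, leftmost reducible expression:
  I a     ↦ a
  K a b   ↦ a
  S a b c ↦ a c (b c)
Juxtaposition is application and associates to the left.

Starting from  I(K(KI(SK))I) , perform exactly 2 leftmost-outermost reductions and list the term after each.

  start: I(K(KI(SK))I)
  step 1: K(KI(SK))I
  step 2: KI(SK)

Answer: after 2 steps: KI(SK)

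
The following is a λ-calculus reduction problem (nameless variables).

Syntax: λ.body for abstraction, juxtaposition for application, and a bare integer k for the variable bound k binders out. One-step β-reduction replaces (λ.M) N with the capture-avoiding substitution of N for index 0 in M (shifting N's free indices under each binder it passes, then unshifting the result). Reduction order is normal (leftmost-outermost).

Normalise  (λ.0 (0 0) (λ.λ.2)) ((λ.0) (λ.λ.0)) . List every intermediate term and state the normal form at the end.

  start: (λ.0 (0 0) (λ.λ.2)) ((λ.0) (λ.λ.0))
  →1  (λ.0) (λ.λ.0) ((λ.0) (λ.λ.0) ((λ.0) (λ.λ.0))) (λ.λ.(λ.0) (λ.λ.0))
  →2  (λ.λ.0) ((λ.0) (λ.λ.0) ((λ.0) (λ.λ.0))) (λ.λ.(λ.0) (λ.λ.0))
  →3  (λ.0) (λ.λ.(λ.0) (λ.λ.0))
  →4  λ.λ.(λ.0) (λ.λ.0)
  →5  λ.λ.λ.λ.0

Answer: normal form = λ.λ.λ.λ.0  (in 5 steps)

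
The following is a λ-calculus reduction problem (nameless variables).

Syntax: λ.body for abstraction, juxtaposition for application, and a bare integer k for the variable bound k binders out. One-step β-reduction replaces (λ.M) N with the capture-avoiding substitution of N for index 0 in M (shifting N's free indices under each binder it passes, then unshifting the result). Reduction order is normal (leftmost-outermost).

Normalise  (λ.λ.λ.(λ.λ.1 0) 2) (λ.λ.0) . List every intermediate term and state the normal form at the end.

  start: (λ.λ.λ.(λ.λ.1 0) 2) (λ.λ.0)
  step 1: λ.λ.(λ.λ.1 0) (λ.λ.0)
  step 2: λ.λ.λ.(λ.λ.0) 0
  step 3: λ.λ.λ.λ.0

Answer: normal form = λ.λ.λ.λ.0  (in 3 steps)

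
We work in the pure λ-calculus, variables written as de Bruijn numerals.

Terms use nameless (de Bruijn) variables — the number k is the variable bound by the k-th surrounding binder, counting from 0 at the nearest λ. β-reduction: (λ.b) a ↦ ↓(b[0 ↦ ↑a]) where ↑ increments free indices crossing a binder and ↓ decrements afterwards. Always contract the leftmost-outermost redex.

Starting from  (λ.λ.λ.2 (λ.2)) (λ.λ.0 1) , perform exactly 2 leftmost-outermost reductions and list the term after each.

  start: (λ.λ.λ.2 (λ.2)) (λ.λ.0 1)
  [1] λ.λ.(λ.λ.0 1) (λ.2)
  [2] λ.λ.λ.0 (λ.3)

Answer: after 2 steps: λ.λ.λ.0 (λ.3)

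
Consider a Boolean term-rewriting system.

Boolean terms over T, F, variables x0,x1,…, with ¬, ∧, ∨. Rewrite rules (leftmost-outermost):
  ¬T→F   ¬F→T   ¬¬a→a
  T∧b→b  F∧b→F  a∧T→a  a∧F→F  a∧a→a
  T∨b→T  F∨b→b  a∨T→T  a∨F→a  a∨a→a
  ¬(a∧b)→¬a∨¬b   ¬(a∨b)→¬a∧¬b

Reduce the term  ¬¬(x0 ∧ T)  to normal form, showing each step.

  start: ¬¬(x0 ∧ T)
  step 1: x0 ∧ T
  step 2: x0

Answer: normal form = x0  (in 2 steps)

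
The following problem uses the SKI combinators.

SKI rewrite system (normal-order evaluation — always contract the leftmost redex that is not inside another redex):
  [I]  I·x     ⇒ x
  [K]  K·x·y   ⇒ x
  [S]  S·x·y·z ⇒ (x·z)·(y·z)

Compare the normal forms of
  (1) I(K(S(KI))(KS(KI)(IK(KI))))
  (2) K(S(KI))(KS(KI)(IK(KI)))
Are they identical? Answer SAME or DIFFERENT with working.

Term A:
  start: I(K(S(KI))(KS(KI)(IK(KI))))
  [1] K(S(KI))(KS(KI)(IK(KI)))
  [2] S(KI)

Term B:
  start: K(S(KI))(KS(KI)(IK(KI)))
  [1] S(KI)

Answer: SAME — A ⇓ S(KI), B ⇓ S(KI)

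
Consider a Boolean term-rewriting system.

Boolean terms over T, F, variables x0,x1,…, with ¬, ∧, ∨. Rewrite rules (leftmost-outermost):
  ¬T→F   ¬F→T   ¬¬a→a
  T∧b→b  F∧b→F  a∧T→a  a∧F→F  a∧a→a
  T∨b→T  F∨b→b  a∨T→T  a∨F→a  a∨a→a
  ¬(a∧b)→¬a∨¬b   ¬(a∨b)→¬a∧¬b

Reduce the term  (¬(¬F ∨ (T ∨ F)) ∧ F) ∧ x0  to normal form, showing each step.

  start: (¬(¬F ∨ (T ∨ F)) ∧ F) ∧ x0
  →1  F ∧ x0
  →2  F

Answer: normal form = F  (in 2 steps)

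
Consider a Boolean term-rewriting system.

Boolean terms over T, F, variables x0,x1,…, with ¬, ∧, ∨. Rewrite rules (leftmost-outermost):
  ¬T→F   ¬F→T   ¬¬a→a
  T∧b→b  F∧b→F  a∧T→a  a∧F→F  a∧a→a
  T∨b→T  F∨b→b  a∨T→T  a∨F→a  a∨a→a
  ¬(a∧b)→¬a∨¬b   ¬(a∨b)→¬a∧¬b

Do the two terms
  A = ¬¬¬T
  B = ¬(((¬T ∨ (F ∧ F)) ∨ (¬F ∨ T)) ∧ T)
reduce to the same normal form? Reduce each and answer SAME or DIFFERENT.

Answer: SAME — A ⇓ F, B ⇓ F

Reduction:
Term A:
  start: ¬¬¬T
  [1] ¬T
  [2] F

Term B:
  start: ¬(((¬T ∨ (F ∧ F)) ∨ (¬F ∨ T)) ∧ T)
  [1] ¬((¬T ∨ (F ∧ F)) ∨ (¬F ∨ T)) ∨ ¬T
  [2] (¬(¬T ∨ (F ∧ F)) ∧ ¬(¬F ∨ T)) ∨ ¬T
  [3] ((¬¬T ∧ ¬(F ∧ F)) ∧ ¬(¬F ∨ T)) ∨ ¬T
  [4] ((T ∧ ¬(F ∧ F)) ∧ ¬(¬F ∨ T)) ∨ ¬T
  [5] (¬(F ∧ F) ∧ ¬(¬F ∨ T)) ∨ ¬T
  [6] ((¬F ∨ ¬F) ∧ ¬(¬F ∨ T)) ∨ ¬T
  [7] (¬F ∧ ¬(¬F ∨ T)) ∨ ¬T
  [8] (T ∧ ¬(¬F ∨ T)) ∨ ¬T
  [9] ¬(¬F ∨ T) ∨ ¬T
  [10] (¬¬F ∧ ¬T) ∨ ¬T
  [11] (F ∧ ¬T) ∨ ¬T
  [12] F ∨ ¬T
  [13] ¬T
  [14] F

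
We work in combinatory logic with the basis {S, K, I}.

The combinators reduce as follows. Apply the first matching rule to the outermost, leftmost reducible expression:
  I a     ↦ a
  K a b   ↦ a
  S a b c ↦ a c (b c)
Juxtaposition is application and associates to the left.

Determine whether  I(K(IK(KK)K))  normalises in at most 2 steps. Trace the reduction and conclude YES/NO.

  start: I(K(IK(KK)K))
  →1  K(IK(KK)K)
  →2  K(K(KK)K)

Answer: NO — after 2 steps the term is K(K(KK)K), not yet normal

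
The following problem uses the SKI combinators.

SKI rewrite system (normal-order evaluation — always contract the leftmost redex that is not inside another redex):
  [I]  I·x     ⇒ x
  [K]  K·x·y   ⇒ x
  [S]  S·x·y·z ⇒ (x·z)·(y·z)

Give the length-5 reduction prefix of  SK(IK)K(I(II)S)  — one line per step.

  start: SK(IK)K(I(II)S)
  →1  KK(IKK)(I(II)S)
  →2  K(I(II)S)
  →3  K(IIS)
  →4  K(IS)
  →5  KS

Answer: after 5 steps: KS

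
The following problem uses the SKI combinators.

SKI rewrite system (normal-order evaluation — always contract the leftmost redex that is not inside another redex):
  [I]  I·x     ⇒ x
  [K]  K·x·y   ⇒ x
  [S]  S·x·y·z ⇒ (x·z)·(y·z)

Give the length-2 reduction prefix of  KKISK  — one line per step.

Answer: after 2 steps: S

Derivation:
  start: KKISK
  step 1: KSK
  step 2: S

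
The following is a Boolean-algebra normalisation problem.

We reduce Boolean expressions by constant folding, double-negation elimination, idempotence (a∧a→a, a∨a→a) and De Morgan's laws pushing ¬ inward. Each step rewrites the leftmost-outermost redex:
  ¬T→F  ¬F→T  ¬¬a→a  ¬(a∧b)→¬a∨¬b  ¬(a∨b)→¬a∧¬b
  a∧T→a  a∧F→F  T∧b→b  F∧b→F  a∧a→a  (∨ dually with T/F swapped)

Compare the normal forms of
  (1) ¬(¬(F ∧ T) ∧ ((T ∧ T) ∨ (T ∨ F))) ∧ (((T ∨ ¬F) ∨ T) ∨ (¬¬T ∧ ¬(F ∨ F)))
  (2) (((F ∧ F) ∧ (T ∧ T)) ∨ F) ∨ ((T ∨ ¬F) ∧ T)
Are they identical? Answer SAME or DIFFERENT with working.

Term A:
  start: ¬(¬(F ∧ T) ∧ ((T ∧ T) ∨ (T ∨ F))) ∧ (((T ∨ ¬F) ∨ T) ∨ (¬¬T ∧ ¬(F ∨ F)))
  [1] (¬¬(F ∧ T) ∨ ¬((T ∧ T) ∨ (T ∨ F))) ∧ (((T ∨ ¬F) ∨ T) ∨ (¬¬T ∧ ¬(F ∨ F)))
  [2] ((F ∧ T) ∨ ¬((T ∧ T) ∨ (T ∨ F))) ∧ (((T ∨ ¬F) ∨ T) ∨ (¬¬T ∧ ¬(F ∨ F)))
  [3] (F ∨ ¬((T ∧ T) ∨ (T ∨ F))) ∧ (((T ∨ ¬F) ∨ T) ∨ (¬¬T ∧ ¬(F ∨ F)))
  [4] ¬((T ∧ T) ∨ (T ∨ F)) ∧ (((T ∨ ¬F) ∨ T) ∨ (¬¬T ∧ ¬(F ∨ F)))
  [5] (¬(T ∧ T) ∧ ¬(T ∨ F)) ∧ (((T ∨ ¬F) ∨ T) ∨ (¬¬T ∧ ¬(F ∨ F)))
  [6] ((¬T ∨ ¬T) ∧ ¬(T ∨ F)) ∧ (((T ∨ ¬F) ∨ T) ∨ (¬¬T ∧ ¬(F ∨ F)))
  [7] (¬T ∧ ¬(T ∨ F)) ∧ (((T ∨ ¬F) ∨ T) ∨ (¬¬T ∧ ¬(F ∨ F)))
  [8] (F ∧ ¬(T ∨ F)) ∧ (((T ∨ ¬F) ∨ T) ∨ (¬¬T ∧ ¬(F ∨ F)))
  [9] F ∧ (((T ∨ ¬F) ∨ T) ∨ (¬¬T ∧ ¬(F ∨ F)))
  [10] F

Term B:
  start: (((F ∧ F) ∧ (T ∧ T)) ∨ F) ∨ ((T ∨ ¬F) ∧ T)
  [1] ((F ∧ F) ∧ (T ∧ T)) ∨ ((T ∨ ¬F) ∧ T)
  [2] (F ∧ (T ∧ T)) ∨ ((T ∨ ¬F) ∧ T)
  [3] F ∨ ((T ∨ ¬F) ∧ T)
  [4] (T ∨ ¬F) ∧ T
  [5] T ∨ ¬F
  [6] T

Answer: DIFFERENT — A ⇓ F, B ⇓ T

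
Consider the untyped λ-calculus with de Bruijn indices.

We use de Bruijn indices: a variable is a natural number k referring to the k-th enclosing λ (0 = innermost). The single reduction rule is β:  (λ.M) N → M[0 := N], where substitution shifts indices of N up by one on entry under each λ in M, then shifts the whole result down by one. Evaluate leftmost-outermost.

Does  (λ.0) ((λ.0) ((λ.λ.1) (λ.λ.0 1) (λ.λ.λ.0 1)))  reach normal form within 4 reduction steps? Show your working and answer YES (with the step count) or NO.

Answer: YES — reaches normal form λ.λ.0 1 in 4 ≤ 4 steps

Working:
  start: (λ.0) ((λ.0) ((λ.λ.1) (λ.λ.0 1) (λ.λ.λ.0 1)))
  step 1: (λ.0) ((λ.λ.1) (λ.λ.0 1) (λ.λ.λ.0 1))
  step 2: (λ.λ.1) (λ.λ.0 1) (λ.λ.λ.0 1)
  step 3: (λ.λ.λ.0 1) (λ.λ.λ.0 1)
  step 4: λ.λ.0 1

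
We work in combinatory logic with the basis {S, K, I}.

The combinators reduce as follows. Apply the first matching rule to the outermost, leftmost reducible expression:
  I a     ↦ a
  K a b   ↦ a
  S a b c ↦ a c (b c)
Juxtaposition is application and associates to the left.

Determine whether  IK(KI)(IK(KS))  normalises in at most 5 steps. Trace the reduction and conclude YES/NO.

  start: IK(KI)(IK(KS))
  [1] K(KI)(IK(KS))
  [2] KI

Answer: YES — reaches normal form KI in 2 ≤ 5 steps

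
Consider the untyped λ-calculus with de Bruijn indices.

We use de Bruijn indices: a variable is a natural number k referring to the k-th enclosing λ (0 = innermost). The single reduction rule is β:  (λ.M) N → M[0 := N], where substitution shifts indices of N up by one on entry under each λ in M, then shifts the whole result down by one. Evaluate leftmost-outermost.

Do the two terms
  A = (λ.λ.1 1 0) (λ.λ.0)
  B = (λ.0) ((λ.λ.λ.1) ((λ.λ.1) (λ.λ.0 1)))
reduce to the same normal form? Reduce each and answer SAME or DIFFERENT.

Term A:
  start: (λ.λ.1 1 0) (λ.λ.0)
  →1  λ.(λ.λ.0) (λ.λ.0) 0
  →2  λ.(λ.0) 0
  →3  λ.0

Term B:
  start: (λ.0) ((λ.λ.λ.1) ((λ.λ.1) (λ.λ.0 1)))
  →1  (λ.λ.λ.1) ((λ.λ.1) (λ.λ.0 1))
  →2  λ.λ.1

Answer: DIFFERENT — A ⇓ λ.0, B ⇓ λ.λ.1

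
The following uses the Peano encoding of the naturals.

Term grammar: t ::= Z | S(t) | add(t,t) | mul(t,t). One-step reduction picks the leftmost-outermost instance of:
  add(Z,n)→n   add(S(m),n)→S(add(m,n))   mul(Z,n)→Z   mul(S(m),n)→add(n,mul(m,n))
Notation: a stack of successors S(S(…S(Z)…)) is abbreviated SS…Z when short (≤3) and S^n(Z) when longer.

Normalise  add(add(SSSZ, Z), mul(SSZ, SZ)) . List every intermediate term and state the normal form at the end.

Answer: normal form = S^5(Z)  (in 15 steps)

Reduction:
  start: add(add(SSSZ, Z), mul(SSZ, SZ))
  →1  add(S(add(SSZ, Z)), mul(SSZ, SZ))
  →2  S(add(add(SSZ, Z), mul(SSZ, SZ)))
  →3  S(add(S(add(SZ, Z)), mul(SSZ, SZ)))
  →4  S(S(add(add(SZ, Z), mul(SSZ, SZ))))
  →5  S(S(add(S(add(Z, Z)), mul(SSZ, SZ))))
  →6  S(S(S(add(add(Z, Z), mul(SSZ, SZ)))))
  →7  S(S(S(add(Z, mul(SSZ, SZ)))))
  →8  S(S(S(mul(SSZ, SZ))))
  →9  S(S(S(add(SZ, mul(SZ, SZ)))))
  →10  S(S(S(S(add(Z, mul(SZ, SZ))))))
  →11  S(S(S(S(mul(SZ, SZ)))))
  →12  S(S(S(S(add(SZ, mul(Z, SZ))))))
  →13  S(S(S(S(S(add(Z, mul(Z, SZ)))))))
  →14  S(S(S(S(S(mul(Z, SZ))))))
  →15  S^5(Z)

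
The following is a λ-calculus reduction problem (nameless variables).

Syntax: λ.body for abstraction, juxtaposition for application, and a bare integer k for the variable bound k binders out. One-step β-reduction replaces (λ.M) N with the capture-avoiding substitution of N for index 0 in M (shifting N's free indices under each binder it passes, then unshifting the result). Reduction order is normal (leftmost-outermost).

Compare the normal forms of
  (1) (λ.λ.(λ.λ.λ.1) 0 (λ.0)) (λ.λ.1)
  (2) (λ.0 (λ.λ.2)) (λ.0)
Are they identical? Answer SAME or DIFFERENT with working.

Term A:
  start: (λ.λ.(λ.λ.λ.1) 0 (λ.0)) (λ.λ.1)
  step 1: λ.(λ.λ.λ.1) 0 (λ.0)
  step 2: λ.(λ.λ.1) (λ.0)
  step 3: λ.λ.λ.0

Term B:
  start: (λ.0 (λ.λ.2)) (λ.0)
  step 1: (λ.0) (λ.λ.λ.0)
  step 2: λ.λ.λ.0

Answer: SAME — A ⇓ λ.λ.λ.0, B ⇓ λ.λ.λ.0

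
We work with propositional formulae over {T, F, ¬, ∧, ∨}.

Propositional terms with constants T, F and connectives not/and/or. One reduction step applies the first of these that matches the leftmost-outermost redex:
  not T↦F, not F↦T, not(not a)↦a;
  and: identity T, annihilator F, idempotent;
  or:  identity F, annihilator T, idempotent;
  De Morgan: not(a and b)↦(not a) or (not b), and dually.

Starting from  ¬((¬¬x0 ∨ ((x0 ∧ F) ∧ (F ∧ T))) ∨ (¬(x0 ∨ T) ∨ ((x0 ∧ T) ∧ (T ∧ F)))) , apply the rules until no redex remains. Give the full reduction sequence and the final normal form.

Answer: normal form = ¬x0  (in 23 steps)

Derivation:
  start: ¬((¬¬x0 ∨ ((x0 ∧ F) ∧ (F ∧ T))) ∨ (¬(x0 ∨ T) ∨ ((x0 ∧ T) ∧ (T ∧ F))))
  →1  ¬(¬¬x0 ∨ ((x0 ∧ F) ∧ (F ∧ T))) ∧ ¬(¬(x0 ∨ T) ∨ ((x0 ∧ T) ∧ (T ∧ F)))
  →2  (¬¬¬x0 ∧ ¬((x0 ∧ F) ∧ (F ∧ T))) ∧ ¬(¬(x0 ∨ T) ∨ ((x0 ∧ T) ∧ (T ∧ F)))
  →3  (¬x0 ∧ ¬((x0 ∧ F) ∧ (F ∧ T))) ∧ ¬(¬(x0 ∨ T) ∨ ((x0 ∧ T) ∧ (T ∧ F)))
  →4  (¬x0 ∧ (¬(x0 ∧ F) ∨ ¬(F ∧ T))) ∧ ¬(¬(x0 ∨ T) ∨ ((x0 ∧ T) ∧ (T ∧ F)))
  →5  (¬x0 ∧ ((¬x0 ∨ ¬F) ∨ ¬(F ∧ T))) ∧ ¬(¬(x0 ∨ T) ∨ ((x0 ∧ T) ∧ (T ∧ F)))
  →6  (¬x0 ∧ ((¬x0 ∨ T) ∨ ¬(F ∧ T))) ∧ ¬(¬(x0 ∨ T) ∨ ((x0 ∧ T) ∧ (T ∧ F)))
  →7  (¬x0 ∧ (T ∨ ¬(F ∧ T))) ∧ ¬(¬(x0 ∨ T) ∨ ((x0 ∧ T) ∧ (T ∧ F)))
  →8  (¬x0 ∧ T) ∧ ¬(¬(x0 ∨ T) ∨ ((x0 ∧ T) ∧ (T ∧ F)))
  →9  ¬x0 ∧ ¬(¬(x0 ∨ T) ∨ ((x0 ∧ T) ∧ (T ∧ F)))
  →10  ¬x0 ∧ (¬¬(x0 ∨ T) ∧ ¬((x0 ∧ T) ∧ (T ∧ F)))
  →11  ¬x0 ∧ ((x0 ∨ T) ∧ ¬((x0 ∧ T) ∧ (T ∧ F)))
  →12  ¬x0 ∧ (T ∧ ¬((x0 ∧ T) ∧ (T ∧ F)))
  →13  ¬x0 ∧ ¬((x0 ∧ T) ∧ (T ∧ F))
  →14  ¬x0 ∧ (¬(x0 ∧ T) ∨ ¬(T ∧ F))
  →15  ¬x0 ∧ ((¬x0 ∨ ¬T) ∨ ¬(T ∧ F))
  →16  ¬x0 ∧ ((¬x0 ∨ F) ∨ ¬(T ∧ F))
  →17  ¬x0 ∧ (¬x0 ∨ ¬(T ∧ F))
  →18  ¬x0 ∧ (¬x0 ∨ (¬T ∨ ¬F))
  →19  ¬x0 ∧ (¬x0 ∨ (F ∨ ¬F))
  →20  ¬x0 ∧ (¬x0 ∨ ¬F)
  →21  ¬x0 ∧ (¬x0 ∨ T)
  →22  ¬x0 ∧ T
  →23  ¬x0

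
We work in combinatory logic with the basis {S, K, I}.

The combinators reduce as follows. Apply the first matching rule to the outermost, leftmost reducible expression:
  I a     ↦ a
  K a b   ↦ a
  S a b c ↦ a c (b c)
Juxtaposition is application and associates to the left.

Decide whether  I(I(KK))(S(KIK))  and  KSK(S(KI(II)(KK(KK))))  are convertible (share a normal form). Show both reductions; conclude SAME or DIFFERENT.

Answer: DIFFERENT — A ⇓ K, B ⇓ S(SK)

Derivation:
Term A:
  start: I(I(KK))(S(KIK))
  →1  I(KK)(S(KIK))
  →2  KK(S(KIK))
  →3  K

Term B:
  start: KSK(S(KI(II)(KK(KK))))
  →1  S(S(KI(II)(KK(KK))))
  →2  S(S(I(KK(KK))))
  →3  S(S(KK(KK)))
  →4  S(SK)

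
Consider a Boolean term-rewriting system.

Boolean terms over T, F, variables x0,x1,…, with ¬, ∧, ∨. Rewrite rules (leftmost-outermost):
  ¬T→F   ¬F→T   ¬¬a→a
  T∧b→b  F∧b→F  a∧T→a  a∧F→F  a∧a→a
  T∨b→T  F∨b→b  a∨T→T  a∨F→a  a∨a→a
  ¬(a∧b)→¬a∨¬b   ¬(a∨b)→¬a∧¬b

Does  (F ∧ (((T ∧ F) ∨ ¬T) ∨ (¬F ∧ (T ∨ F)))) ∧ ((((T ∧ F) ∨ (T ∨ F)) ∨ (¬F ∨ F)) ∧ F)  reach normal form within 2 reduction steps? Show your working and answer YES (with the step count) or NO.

  start: (F ∧ (((T ∧ F) ∨ ¬T) ∨ (¬F ∧ (T ∨ F)))) ∧ ((((T ∧ F) ∨ (T ∨ F)) ∨ (¬F ∨ F)) ∧ F)
  →1  F ∧ ((((T ∧ F) ∨ (T ∨ F)) ∨ (¬F ∨ F)) ∧ F)
  →2  F

Answer: YES — reaches normal form F in 2 ≤ 2 steps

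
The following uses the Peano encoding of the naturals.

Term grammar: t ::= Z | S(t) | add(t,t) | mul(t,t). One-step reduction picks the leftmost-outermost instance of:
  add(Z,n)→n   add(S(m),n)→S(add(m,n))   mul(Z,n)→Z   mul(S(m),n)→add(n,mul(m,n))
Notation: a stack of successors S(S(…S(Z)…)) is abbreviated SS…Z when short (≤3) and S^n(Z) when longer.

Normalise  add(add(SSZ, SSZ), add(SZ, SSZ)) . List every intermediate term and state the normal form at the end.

Answer: normal form = S^7(Z)  (in 10 steps)

Derivation:
  start: add(add(SSZ, SSZ), add(SZ, SSZ))
  [1] add(S(add(SZ, SSZ)), add(SZ, SSZ))
  [2] S(add(add(SZ, SSZ), add(SZ, SSZ)))
  [3] S(add(S(add(Z, SSZ)), add(SZ, SSZ)))
  [4] S(S(add(add(Z, SSZ), add(SZ, SSZ))))
  [5] S(S(add(SSZ, add(SZ, SSZ))))
  [6] S(S(S(add(SZ, add(SZ, SSZ)))))
  [7] S(S(S(S(add(Z, add(SZ, SSZ))))))
  [8] S(S(S(S(add(SZ, SSZ)))))
  [9] S(S(S(S(S(add(Z, SSZ))))))
  [10] S^7(Z)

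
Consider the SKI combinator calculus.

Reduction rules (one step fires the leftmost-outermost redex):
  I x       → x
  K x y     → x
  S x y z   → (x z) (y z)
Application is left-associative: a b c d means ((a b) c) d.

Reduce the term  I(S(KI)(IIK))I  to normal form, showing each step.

  start: I(S(KI)(IIK))I
  →1  S(KI)(IIK)I
  →2  KII(IIKI)
  →3  I(IIKI)
  →4  IIKI
  →5  IKI
  →6  KI

Answer: normal form = KI  (in 6 steps)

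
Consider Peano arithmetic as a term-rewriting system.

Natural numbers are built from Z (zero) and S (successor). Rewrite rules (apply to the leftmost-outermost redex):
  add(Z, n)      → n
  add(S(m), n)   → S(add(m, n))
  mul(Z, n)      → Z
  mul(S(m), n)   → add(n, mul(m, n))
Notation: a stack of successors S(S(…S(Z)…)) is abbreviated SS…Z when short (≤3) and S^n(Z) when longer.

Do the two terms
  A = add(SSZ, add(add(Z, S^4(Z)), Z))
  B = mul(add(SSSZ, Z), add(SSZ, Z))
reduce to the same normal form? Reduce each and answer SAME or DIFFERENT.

Answer: SAME — A ⇓ S^6(Z), B ⇓ S^6(Z)

Derivation:
Term A:
  start: add(SSZ, add(add(Z, S^4(Z)), Z))
  [1] S(add(SZ, add(add(Z, S^4(Z)), Z)))
  [2] S(S(add(Z, add(add(Z, S^4(Z)), Z))))
  [3] S(S(add(add(Z, S^4(Z)), Z)))
  [4] S(S(add(S^4(Z), Z)))
  [5] S(S(S(add(SSSZ, Z))))
  [6] S(S(S(S(add(SSZ, Z)))))
  [7] S(S(S(S(S(add(SZ, Z))))))
  [8] S(S(S(S(S(S(add(Z, Z)))))))
  [9] S^6(Z)

Term B:
  start: mul(add(SSSZ, Z), add(SSZ, Z))
  [1] mul(S(add(SSZ, Z)), add(SSZ, Z))
  [2] add(add(SSZ, Z), mul(add(SSZ, Z), add(SSZ, Z)))
  [3] add(S(add(SZ, Z)), mul(add(SSZ, Z), add(SSZ, Z)))
  [4] S(add(add(SZ, Z), mul(add(SSZ, Z), add(SSZ, Z))))
  [5] S(add(S(add(Z, Z)), mul(add(SSZ, Z), add(SSZ, Z))))
  [6] S(S(add(add(Z, Z), mul(add(SSZ, Z), add(SSZ, Z)))))
  [7] S(S(add(Z, mul(add(SSZ, Z), add(SSZ, Z)))))
  [8] S(S(mul(add(SSZ, Z), add(SSZ, Z))))
  [9] S(S(mul(S(add(SZ, Z)), add(SSZ, Z))))
  [10] S(S(add(add(SSZ, Z), mul(add(SZ, Z), add(SSZ, Z)))))
  [11] S(S(add(S(add(SZ, Z)), mul(add(SZ, Z), add(SSZ, Z)))))
  [12] S(S(S(add(add(SZ, Z), mul(add(SZ, Z), add(SSZ, Z))))))
  [13] S(S(S(add(S(add(Z, Z)), mul(add(SZ, Z), add(SSZ, Z))))))
  [14] S(S(S(S(add(add(Z, Z), mul(add(SZ, Z), add(SSZ, Z)))))))
  [15] S(S(S(S(add(Z, mul(add(SZ, Z), add(SSZ, Z)))))))
  [16] S(S(S(S(mul(add(SZ, Z), add(SSZ, Z))))))
  [17] S(S(S(S(mul(S(add(Z, Z)), add(SSZ, Z))))))
  [18] S(S(S(S(add(add(SSZ, Z), mul(add(Z, Z), add(SSZ, Z)))))))
  [19] S(S(S(S(add(S(add(SZ, Z)), mul(add(Z, Z), add(SSZ, Z)))))))
  [20] S(S(S(S(S(add(add(SZ, Z), mul(add(Z, Z), add(SSZ, Z))))))))
  [21] S(S(S(S(S(add(S(add(Z, Z)), mul(add(Z, Z), add(SSZ, Z))))))))
  [22] S(S(S(S(S(S(add(add(Z, Z), mul(add(Z, Z), add(SSZ, Z)))))))))
  [23] S(S(S(S(S(S(add(Z, mul(add(Z, Z), add(SSZ, Z)))))))))
  [24] S(S(S(S(S(S(mul(add(Z, Z), add(SSZ, Z))))))))
  [25] S(S(S(S(S(S(mul(Z, add(SSZ, Z))))))))
  [26] S^6(Z)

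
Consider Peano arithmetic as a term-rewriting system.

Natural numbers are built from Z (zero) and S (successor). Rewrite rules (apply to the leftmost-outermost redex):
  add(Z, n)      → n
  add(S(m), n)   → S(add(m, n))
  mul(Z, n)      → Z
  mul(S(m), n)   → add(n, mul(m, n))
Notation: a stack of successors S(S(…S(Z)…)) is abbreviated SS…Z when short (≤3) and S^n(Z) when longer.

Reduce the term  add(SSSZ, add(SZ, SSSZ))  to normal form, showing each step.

  start: add(SSSZ, add(SZ, SSSZ))
  step 1: S(add(SSZ, add(SZ, SSSZ)))
  step 2: S(S(add(SZ, add(SZ, SSSZ))))
  step 3: S(S(S(add(Z, add(SZ, SSSZ)))))
  step 4: S(S(S(add(SZ, SSSZ))))
  step 5: S(S(S(S(add(Z, SSSZ)))))
  step 6: S^7(Z)

Answer: normal form = S^7(Z)  (in 6 steps)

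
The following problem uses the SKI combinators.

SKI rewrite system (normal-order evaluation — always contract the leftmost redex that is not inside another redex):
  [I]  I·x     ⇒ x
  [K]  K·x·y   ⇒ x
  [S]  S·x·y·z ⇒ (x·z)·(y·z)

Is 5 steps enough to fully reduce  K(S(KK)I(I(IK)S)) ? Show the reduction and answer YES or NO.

  start: K(S(KK)I(I(IK)S))
  [1] K(KK(I(IK)S)(I(I(IK)S)))
  [2] K(K(I(I(IK)S)))
  [3] K(K(I(IK)S))
  [4] K(K(IKS))
  [5] K(K(KS))

Answer: YES — reaches normal form K(K(KS)) in 5 ≤ 5 steps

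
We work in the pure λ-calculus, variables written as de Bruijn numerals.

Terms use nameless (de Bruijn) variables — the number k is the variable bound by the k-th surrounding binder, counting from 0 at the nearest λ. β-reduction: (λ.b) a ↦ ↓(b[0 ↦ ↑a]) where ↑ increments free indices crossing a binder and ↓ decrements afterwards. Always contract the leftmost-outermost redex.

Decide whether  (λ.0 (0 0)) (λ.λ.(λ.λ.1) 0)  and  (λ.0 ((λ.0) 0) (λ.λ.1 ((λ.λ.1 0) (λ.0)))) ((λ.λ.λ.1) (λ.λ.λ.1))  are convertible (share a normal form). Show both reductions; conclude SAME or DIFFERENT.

Answer: SAME — A ⇓ λ.λ.1, B ⇓ λ.λ.1

Derivation:
Term A:
  start: (λ.0 (0 0)) (λ.λ.(λ.λ.1) 0)
  step 1: (λ.λ.(λ.λ.1) 0) ((λ.λ.(λ.λ.1) 0) (λ.λ.(λ.λ.1) 0))
  step 2: λ.(λ.λ.1) 0
  step 3: λ.λ.1

Term B:
  start: (λ.0 ((λ.0) 0) (λ.λ.1 ((λ.λ.1 0) (λ.0)))) ((λ.λ.λ.1) (λ.λ.λ.1))
  step 1: (λ.λ.λ.1) (λ.λ.λ.1) ((λ.0) ((λ.λ.λ.1) (λ.λ.λ.1))) (λ.λ.1 ((λ.λ.1 0) (λ.0)))
  step 2: (λ.λ.1) ((λ.0) ((λ.λ.λ.1) (λ.λ.λ.1))) (λ.λ.1 ((λ.λ.1 0) (λ.0)))
  step 3: (λ.(λ.0) ((λ.λ.λ.1) (λ.λ.λ.1))) (λ.λ.1 ((λ.λ.1 0) (λ.0)))
  step 4: (λ.0) ((λ.λ.λ.1) (λ.λ.λ.1))
  step 5: (λ.λ.λ.1) (λ.λ.λ.1)
  step 6: λ.λ.1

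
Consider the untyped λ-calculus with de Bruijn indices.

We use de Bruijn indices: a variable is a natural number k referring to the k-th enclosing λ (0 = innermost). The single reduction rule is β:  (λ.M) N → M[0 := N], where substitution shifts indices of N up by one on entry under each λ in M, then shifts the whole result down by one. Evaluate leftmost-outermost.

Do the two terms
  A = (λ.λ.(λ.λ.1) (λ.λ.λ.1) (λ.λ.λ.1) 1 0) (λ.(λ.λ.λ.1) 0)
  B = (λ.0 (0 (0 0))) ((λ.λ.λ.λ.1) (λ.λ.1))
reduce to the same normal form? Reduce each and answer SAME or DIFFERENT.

Term A:
  start: (λ.λ.(λ.λ.1) (λ.λ.λ.1) (λ.λ.λ.1) 1 0) (λ.(λ.λ.λ.1) 0)
  →1  λ.(λ.λ.1) (λ.λ.λ.1) (λ.λ.λ.1) (λ.(λ.λ.λ.1) 0) 0
  →2  λ.(λ.λ.λ.λ.1) (λ.λ.λ.1) (λ.(λ.λ.λ.1) 0) 0
  →3  λ.(λ.λ.λ.1) (λ.(λ.λ.λ.1) 0) 0
  →4  λ.(λ.λ.1) 0
  →5  λ.λ.1

Term B:
  start: (λ.0 (0 (0 0))) ((λ.λ.λ.λ.1) (λ.λ.1))
  →1  (λ.λ.λ.λ.1) (λ.λ.1) ((λ.λ.λ.λ.1) (λ.λ.1) ((λ.λ.λ.λ.1) (λ.λ.1) ((λ.λ.λ.λ.1) (λ.λ.1))))
  →2  (λ.λ.λ.1) ((λ.λ.λ.λ.1) (λ.λ.1) ((λ.λ.λ.λ.1) (λ.λ.1) ((λ.λ.λ.λ.1) (λ.λ.1))))
  →3  λ.λ.1

Answer: SAME — A ⇓ λ.λ.1, B ⇓ λ.λ.1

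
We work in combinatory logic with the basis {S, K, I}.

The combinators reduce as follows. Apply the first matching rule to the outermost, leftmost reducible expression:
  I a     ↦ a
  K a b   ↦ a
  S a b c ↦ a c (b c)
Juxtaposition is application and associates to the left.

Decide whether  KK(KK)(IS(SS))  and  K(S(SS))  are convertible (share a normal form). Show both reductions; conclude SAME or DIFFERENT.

Term A:
  start: KK(KK)(IS(SS))
  →1  K(IS(SS))
  →2  K(S(SS))

Term B:
  start: K(S(SS))

Answer: SAME — A ⇓ K(S(SS)), B ⇓ K(S(SS))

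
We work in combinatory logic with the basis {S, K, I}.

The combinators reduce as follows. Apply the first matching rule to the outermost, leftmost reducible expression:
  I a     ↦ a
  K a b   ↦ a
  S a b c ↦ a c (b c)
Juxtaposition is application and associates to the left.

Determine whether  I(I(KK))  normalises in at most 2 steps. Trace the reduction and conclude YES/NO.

  start: I(I(KK))
  [1] I(KK)
  [2] KK

Answer: YES — reaches normal form KK in 2 ≤ 2 steps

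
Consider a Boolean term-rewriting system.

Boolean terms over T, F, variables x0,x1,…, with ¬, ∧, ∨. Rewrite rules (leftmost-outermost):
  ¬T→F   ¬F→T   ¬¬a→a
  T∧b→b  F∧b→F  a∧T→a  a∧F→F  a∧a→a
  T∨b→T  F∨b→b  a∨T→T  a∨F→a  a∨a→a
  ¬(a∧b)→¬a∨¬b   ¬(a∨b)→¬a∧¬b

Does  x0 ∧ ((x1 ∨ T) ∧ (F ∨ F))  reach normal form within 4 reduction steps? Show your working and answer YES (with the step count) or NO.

Answer: YES — reaches normal form F in 4 ≤ 4 steps

Reduction:
  start: x0 ∧ ((x1 ∨ T) ∧ (F ∨ F))
  step 1: x0 ∧ (T ∧ (F ∨ F))
  step 2: x0 ∧ (F ∨ F)
  step 3: x0 ∧ F
  step 4: F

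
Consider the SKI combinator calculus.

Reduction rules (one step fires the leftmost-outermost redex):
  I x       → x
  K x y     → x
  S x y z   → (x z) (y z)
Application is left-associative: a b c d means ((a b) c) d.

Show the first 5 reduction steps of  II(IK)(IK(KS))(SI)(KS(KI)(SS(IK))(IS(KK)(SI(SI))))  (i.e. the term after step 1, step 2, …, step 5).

Answer: after 5 steps: K(KS)(KS(KI)(SS(IK))(IS(KK)(SI(SI))))

Reduction:
  start: II(IK)(IK(KS))(SI)(KS(KI)(SS(IK))(IS(KK)(SI(SI))))
  step 1: I(IK)(IK(KS))(SI)(KS(KI)(SS(IK))(IS(KK)(SI(SI))))
  step 2: IK(IK(KS))(SI)(KS(KI)(SS(IK))(IS(KK)(SI(SI))))
  step 3: K(IK(KS))(SI)(KS(KI)(SS(IK))(IS(KK)(SI(SI))))
  step 4: IK(KS)(KS(KI)(SS(IK))(IS(KK)(SI(SI))))
  step 5: K(KS)(KS(KI)(SS(IK))(IS(KK)(SI(SI))))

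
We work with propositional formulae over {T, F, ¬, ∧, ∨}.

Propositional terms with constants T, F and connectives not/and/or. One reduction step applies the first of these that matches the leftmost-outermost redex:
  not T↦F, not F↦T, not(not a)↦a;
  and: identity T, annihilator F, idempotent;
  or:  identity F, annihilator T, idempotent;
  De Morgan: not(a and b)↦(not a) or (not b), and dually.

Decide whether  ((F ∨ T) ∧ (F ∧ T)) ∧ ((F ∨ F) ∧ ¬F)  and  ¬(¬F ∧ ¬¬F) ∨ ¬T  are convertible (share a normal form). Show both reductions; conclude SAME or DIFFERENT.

Term A:
  start: ((F ∨ T) ∧ (F ∧ T)) ∧ ((F ∨ F) ∧ ¬F)
  [1] (T ∧ (F ∧ T)) ∧ ((F ∨ F) ∧ ¬F)
  [2] (F ∧ T) ∧ ((F ∨ F) ∧ ¬F)
  [3] F ∧ ((F ∨ F) ∧ ¬F)
  [4] F

Term B:
  start: ¬(¬F ∧ ¬¬F) ∨ ¬T
  [1] (¬¬F ∨ ¬¬¬F) ∨ ¬T
  [2] (F ∨ ¬¬¬F) ∨ ¬T
  [3] ¬¬¬F ∨ ¬T
  [4] ¬F ∨ ¬T
  [5] T ∨ ¬T
  [6] T

Answer: DIFFERENT — A ⇓ F, B ⇓ T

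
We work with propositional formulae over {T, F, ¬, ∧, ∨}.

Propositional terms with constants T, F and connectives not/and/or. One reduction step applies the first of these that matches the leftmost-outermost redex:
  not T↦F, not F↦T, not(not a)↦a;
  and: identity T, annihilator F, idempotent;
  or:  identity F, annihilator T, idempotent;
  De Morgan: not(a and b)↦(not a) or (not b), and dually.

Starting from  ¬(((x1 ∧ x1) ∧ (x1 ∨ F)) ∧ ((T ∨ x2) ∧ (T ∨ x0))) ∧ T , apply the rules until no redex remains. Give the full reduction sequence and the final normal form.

  start: ¬(((x1 ∧ x1) ∧ (x1 ∨ F)) ∧ ((T ∨ x2) ∧ (T ∨ x0))) ∧ T
  step 1: ¬(((x1 ∧ x1) ∧ (x1 ∨ F)) ∧ ((T ∨ x2) ∧ (T ∨ x0)))
  step 2: ¬((x1 ∧ x1) ∧ (x1 ∨ F)) ∨ ¬((T ∨ x2) ∧ (T ∨ x0))
  step 3: (¬(x1 ∧ x1) ∨ ¬(x1 ∨ F)) ∨ ¬((T ∨ x2) ∧ (T ∨ x0))
  step 4: ((¬x1 ∨ ¬x1) ∨ ¬(x1 ∨ F)) ∨ ¬((T ∨ x2) ∧ (T ∨ x0))
  step 5: (¬x1 ∨ ¬(x1 ∨ F)) ∨ ¬((T ∨ x2) ∧ (T ∨ x0))
  step 6: (¬x1 ∨ (¬x1 ∧ ¬F)) ∨ ¬((T ∨ x2) ∧ (T ∨ x0))
  step 7: (¬x1 ∨ (¬x1 ∧ T)) ∨ ¬((T ∨ x2) ∧ (T ∨ x0))
  step 8: (¬x1 ∨ ¬x1) ∨ ¬((T ∨ x2) ∧ (T ∨ x0))
  step 9: ¬x1 ∨ ¬((T ∨ x2) ∧ (T ∨ x0))
  step 10: ¬x1 ∨ (¬(T ∨ x2) ∨ ¬(T ∨ x0))
  step 11: ¬x1 ∨ ((¬T ∧ ¬x2) ∨ ¬(T ∨ x0))
  step 12: ¬x1 ∨ ((F ∧ ¬x2) ∨ ¬(T ∨ x0))
  step 13: ¬x1 ∨ (F ∨ ¬(T ∨ x0))
  step 14: ¬x1 ∨ ¬(T ∨ x0)
  step 15: ¬x1 ∨ (¬T ∧ ¬x0)
  step 16: ¬x1 ∨ (F ∧ ¬x0)
  step 17: ¬x1 ∨ F
  step 18: ¬x1

Answer: normal form = ¬x1  (in 18 steps)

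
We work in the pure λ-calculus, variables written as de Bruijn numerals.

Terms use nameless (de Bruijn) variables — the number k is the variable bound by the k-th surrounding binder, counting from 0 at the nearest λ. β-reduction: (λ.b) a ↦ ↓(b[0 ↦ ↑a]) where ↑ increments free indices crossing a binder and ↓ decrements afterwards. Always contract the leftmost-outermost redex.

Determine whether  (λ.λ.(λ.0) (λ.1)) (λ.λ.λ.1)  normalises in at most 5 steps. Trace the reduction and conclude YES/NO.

Answer: YES — reaches normal form λ.λ.1 in 2 ≤ 5 steps

Reduction:
  start: (λ.λ.(λ.0) (λ.1)) (λ.λ.λ.1)
  →1  λ.(λ.0) (λ.1)
  →2  λ.λ.1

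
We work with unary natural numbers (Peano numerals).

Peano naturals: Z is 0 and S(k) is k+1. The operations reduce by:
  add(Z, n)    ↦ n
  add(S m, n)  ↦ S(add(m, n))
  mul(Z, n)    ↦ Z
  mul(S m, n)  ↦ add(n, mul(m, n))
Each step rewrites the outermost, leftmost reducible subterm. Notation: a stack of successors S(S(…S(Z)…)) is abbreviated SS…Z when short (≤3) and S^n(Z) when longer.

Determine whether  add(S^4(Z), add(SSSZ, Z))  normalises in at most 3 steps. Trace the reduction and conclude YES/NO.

Answer: NO — after 3 steps the term is S(S(S(add(SZ, add(SSSZ, Z))))), not yet normal

Derivation:
  start: add(S^4(Z), add(SSSZ, Z))
  →1  S(add(SSSZ, add(SSSZ, Z)))
  →2  S(S(add(SSZ, add(SSSZ, Z))))
  →3  S(S(S(add(SZ, add(SSSZ, Z)))))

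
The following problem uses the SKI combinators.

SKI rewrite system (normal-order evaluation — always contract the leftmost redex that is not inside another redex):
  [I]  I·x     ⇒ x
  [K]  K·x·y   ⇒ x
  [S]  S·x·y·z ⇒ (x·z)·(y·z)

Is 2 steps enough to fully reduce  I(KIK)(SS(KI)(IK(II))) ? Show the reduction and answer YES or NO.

  start: I(KIK)(SS(KI)(IK(II)))
  [1] KIK(SS(KI)(IK(II)))
  [2] I(SS(KI)(IK(II)))

Answer: NO — after 2 steps the term is I(SS(KI)(IK(II))), not yet normal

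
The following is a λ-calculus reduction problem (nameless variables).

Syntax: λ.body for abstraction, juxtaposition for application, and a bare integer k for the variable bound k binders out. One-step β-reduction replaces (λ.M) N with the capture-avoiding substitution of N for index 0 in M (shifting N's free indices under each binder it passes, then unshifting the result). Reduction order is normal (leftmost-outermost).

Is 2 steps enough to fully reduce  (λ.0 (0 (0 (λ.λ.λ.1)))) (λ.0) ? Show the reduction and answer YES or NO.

Answer: NO — after 2 steps the term is (λ.0) ((λ.0) (λ.λ.λ.1)), not yet normal

Working:
  start: (λ.0 (0 (0 (λ.λ.λ.1)))) (λ.0)
  →1  (λ.0) ((λ.0) ((λ.0) (λ.λ.λ.1)))
  →2  (λ.0) ((λ.0) (λ.λ.λ.1))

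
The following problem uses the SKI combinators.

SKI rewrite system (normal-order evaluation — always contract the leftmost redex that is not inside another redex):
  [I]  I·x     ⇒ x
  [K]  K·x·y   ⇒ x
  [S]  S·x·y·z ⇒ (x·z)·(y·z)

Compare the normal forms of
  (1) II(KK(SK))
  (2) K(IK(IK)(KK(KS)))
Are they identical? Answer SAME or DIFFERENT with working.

Term A:
  start: II(KK(SK))
  →1  I(KK(SK))
  →2  KK(SK)
  →3  K

Term B:
  start: K(IK(IK)(KK(KS)))
  →1  K(K(IK)(KK(KS)))
  →2  K(IK)
  →3  KK

Answer: DIFFERENT — A ⇓ K, B ⇓ KK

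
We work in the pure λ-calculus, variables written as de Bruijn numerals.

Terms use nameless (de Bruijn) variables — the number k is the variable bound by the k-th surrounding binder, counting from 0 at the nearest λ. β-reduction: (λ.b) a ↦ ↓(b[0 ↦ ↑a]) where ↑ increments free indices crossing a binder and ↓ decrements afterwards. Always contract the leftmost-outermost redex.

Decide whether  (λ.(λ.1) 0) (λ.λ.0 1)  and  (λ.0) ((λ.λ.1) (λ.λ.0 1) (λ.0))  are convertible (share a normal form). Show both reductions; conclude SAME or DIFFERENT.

Answer: SAME — A ⇓ λ.λ.0 1, B ⇓ λ.λ.0 1

Reduction:
Term A:
  start: (λ.(λ.1) 0) (λ.λ.0 1)
  step 1: (λ.λ.λ.0 1) (λ.λ.0 1)
  step 2: λ.λ.0 1

Term B:
  start: (λ.0) ((λ.λ.1) (λ.λ.0 1) (λ.0))
  step 1: (λ.λ.1) (λ.λ.0 1) (λ.0)
  step 2: (λ.λ.λ.0 1) (λ.0)
  step 3: λ.λ.0 1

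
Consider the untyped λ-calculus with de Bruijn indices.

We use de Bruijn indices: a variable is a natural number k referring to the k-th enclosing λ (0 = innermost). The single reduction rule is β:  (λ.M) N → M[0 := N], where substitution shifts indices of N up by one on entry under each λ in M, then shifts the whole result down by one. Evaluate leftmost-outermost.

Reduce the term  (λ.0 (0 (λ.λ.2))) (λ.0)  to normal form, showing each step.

Answer: normal form = λ.λ.λ.0  (in 3 steps)

Working:
  start: (λ.0 (0 (λ.λ.2))) (λ.0)
  [1] (λ.0) ((λ.0) (λ.λ.λ.0))
  [2] (λ.0) (λ.λ.λ.0)
  [3] λ.λ.λ.0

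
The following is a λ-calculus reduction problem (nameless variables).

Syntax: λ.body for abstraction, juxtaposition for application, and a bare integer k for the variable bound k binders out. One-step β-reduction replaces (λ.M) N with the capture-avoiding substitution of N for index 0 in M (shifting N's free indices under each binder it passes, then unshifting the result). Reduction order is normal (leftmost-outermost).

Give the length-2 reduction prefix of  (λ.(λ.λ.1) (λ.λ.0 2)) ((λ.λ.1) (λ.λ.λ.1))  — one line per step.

Answer: after 2 steps: λ.λ.λ.0 ((λ.λ.1) (λ.λ.λ.1))

Working:
  start: (λ.(λ.λ.1) (λ.λ.0 2)) ((λ.λ.1) (λ.λ.λ.1))
  →1  (λ.λ.1) (λ.λ.0 ((λ.λ.1) (λ.λ.λ.1)))
  →2  λ.λ.λ.0 ((λ.λ.1) (λ.λ.λ.1))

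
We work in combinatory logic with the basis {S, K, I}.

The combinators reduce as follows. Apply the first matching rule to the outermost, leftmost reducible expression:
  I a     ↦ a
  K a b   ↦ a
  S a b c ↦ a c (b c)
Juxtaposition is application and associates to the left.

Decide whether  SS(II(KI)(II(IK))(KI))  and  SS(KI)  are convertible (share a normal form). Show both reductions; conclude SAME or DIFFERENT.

Answer: SAME — A ⇓ SS(KI), B ⇓ SS(KI)

Reduction:
Term A:
  start: SS(II(KI)(II(IK))(KI))
  step 1: SS(I(KI)(II(IK))(KI))
  step 2: SS(KI(II(IK))(KI))
  step 3: SS(I(KI))
  step 4: SS(KI)

Term B:
  start: SS(KI)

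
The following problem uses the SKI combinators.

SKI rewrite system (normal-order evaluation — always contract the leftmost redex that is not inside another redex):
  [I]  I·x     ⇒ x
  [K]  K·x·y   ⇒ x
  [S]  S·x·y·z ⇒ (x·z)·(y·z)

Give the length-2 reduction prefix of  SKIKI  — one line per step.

Answer: after 2 steps: KI

Working:
  start: SKIKI
  [1] KK(IK)I
  [2] KI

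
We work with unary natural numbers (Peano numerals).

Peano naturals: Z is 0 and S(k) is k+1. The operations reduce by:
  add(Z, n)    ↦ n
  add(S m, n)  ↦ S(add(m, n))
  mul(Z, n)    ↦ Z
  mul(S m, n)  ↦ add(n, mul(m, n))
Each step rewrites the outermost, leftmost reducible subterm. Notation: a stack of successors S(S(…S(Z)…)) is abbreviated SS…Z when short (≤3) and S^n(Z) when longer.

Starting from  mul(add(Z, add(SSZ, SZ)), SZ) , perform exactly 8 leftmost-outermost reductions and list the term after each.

  start: mul(add(Z, add(SSZ, SZ)), SZ)
  →1  mul(add(SSZ, SZ), SZ)
  →2  mul(S(add(SZ, SZ)), SZ)
  →3  add(SZ, mul(add(SZ, SZ), SZ))
  →4  S(add(Z, mul(add(SZ, SZ), SZ)))
  →5  S(mul(add(SZ, SZ), SZ))
  →6  S(mul(S(add(Z, SZ)), SZ))
  →7  S(add(SZ, mul(add(Z, SZ), SZ)))
  →8  S(S(add(Z, mul(add(Z, SZ), SZ))))

Answer: after 8 steps: S(S(add(Z, mul(add(Z, SZ), SZ))))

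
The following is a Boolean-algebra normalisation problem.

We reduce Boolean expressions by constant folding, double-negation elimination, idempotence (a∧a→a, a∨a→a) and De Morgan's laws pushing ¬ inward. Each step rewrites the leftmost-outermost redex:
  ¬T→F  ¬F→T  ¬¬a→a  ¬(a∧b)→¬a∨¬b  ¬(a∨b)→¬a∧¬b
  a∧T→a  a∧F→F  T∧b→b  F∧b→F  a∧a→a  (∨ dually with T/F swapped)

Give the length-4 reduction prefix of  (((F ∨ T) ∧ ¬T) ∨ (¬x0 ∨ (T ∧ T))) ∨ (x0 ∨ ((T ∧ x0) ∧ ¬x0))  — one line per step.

  start: (((F ∨ T) ∧ ¬T) ∨ (¬x0 ∨ (T ∧ T))) ∨ (x0 ∨ ((T ∧ x0) ∧ ¬x0))
  →1  ((T ∧ ¬T) ∨ (¬x0 ∨ (T ∧ T))) ∨ (x0 ∨ ((T ∧ x0) ∧ ¬x0))
  →2  (¬T ∨ (¬x0 ∨ (T ∧ T))) ∨ (x0 ∨ ((T ∧ x0) ∧ ¬x0))
  →3  (F ∨ (¬x0 ∨ (T ∧ T))) ∨ (x0 ∨ ((T ∧ x0) ∧ ¬x0))
  →4  (¬x0 ∨ (T ∧ T)) ∨ (x0 ∨ ((T ∧ x0) ∧ ¬x0))

Answer: after 4 steps: (¬x0 ∨ (T ∧ T)) ∨ (x0 ∨ ((T ∧ x0) ∧ ¬x0))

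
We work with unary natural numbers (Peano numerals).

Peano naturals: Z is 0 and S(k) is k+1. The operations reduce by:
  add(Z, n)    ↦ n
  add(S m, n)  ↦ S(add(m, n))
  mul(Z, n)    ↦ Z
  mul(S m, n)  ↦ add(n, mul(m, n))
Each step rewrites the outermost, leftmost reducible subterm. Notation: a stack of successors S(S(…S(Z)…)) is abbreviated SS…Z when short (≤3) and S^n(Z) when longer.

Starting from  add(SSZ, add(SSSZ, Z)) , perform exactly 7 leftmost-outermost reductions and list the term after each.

Answer: after 7 steps: S^5(Z)

Derivation:
  start: add(SSZ, add(SSSZ, Z))
  [1] S(add(SZ, add(SSSZ, Z)))
  [2] S(S(add(Z, add(SSSZ, Z))))
  [3] S(S(add(SSSZ, Z)))
  [4] S(S(S(add(SSZ, Z))))
  [5] S(S(S(S(add(SZ, Z)))))
  [6] S(S(S(S(S(add(Z, Z))))))
  [7] S^5(Z)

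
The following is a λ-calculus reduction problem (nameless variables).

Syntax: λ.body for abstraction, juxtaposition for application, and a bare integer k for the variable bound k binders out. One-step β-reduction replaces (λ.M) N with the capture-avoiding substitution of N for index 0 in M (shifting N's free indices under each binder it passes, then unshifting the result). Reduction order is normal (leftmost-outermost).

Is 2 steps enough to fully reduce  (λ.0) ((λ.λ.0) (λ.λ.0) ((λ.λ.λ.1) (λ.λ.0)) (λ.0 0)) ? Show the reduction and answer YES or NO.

Answer: NO — after 2 steps the term is (λ.0) ((λ.λ.λ.1) (λ.λ.0)) (λ.0 0), not yet normal

Working:
  start: (λ.0) ((λ.λ.0) (λ.λ.0) ((λ.λ.λ.1) (λ.λ.0)) (λ.0 0))
  →1  (λ.λ.0) (λ.λ.0) ((λ.λ.λ.1) (λ.λ.0)) (λ.0 0)
  →2  (λ.0) ((λ.λ.λ.1) (λ.λ.0)) (λ.0 0)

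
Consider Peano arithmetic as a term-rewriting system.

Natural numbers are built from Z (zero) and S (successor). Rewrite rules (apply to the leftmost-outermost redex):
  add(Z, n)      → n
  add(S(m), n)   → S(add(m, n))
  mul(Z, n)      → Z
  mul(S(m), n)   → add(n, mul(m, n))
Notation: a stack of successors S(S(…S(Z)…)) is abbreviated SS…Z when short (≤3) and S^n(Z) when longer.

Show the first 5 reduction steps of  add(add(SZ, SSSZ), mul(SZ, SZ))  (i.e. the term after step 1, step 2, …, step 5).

  start: add(add(SZ, SSSZ), mul(SZ, SZ))
  step 1: add(S(add(Z, SSSZ)), mul(SZ, SZ))
  step 2: S(add(add(Z, SSSZ), mul(SZ, SZ)))
  step 3: S(add(SSSZ, mul(SZ, SZ)))
  step 4: S(S(add(SSZ, mul(SZ, SZ))))
  step 5: S(S(S(add(SZ, mul(SZ, SZ)))))

Answer: after 5 steps: S(S(S(add(SZ, mul(SZ, SZ)))))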